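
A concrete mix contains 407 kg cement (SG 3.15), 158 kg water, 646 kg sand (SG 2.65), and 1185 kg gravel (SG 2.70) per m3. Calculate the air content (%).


Vol cement = 407 / (3.15 * 1000) = 0.129206 m3
Vol water = 158 / 1000 = 0.158 m3
Vol sand = 646 / (2.65 * 1000) = 0.243774 m3
Vol gravel = 1185 / (2.70 * 1000) = 0.438889 m3
Total solid + water volume = 0.969869 m3
Air = (1 - 0.969869) * 100 = 3.01%

3.01


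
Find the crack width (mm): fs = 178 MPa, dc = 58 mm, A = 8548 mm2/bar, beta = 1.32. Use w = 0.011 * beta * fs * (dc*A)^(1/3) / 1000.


w = 0.011 * beta * fs * (dc * A)^(1/3) / 1000
= 0.011 * 1.32 * 178 * (58 * 8548)^(1/3) / 1000
= 0.205 mm

0.205


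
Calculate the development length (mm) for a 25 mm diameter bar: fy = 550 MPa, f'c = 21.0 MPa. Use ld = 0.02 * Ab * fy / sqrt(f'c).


Ab = pi * 25^2 / 4 = 490.874 mm2
ld = 0.02 * 490.874 * 550 / sqrt(21.0)
= 1178.3 mm

1178.3


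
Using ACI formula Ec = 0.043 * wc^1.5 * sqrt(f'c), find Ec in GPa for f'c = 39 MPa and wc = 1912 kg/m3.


Ec = 0.043 * 1912^1.5 * sqrt(39) / 1000
= 22.45 GPa

22.45


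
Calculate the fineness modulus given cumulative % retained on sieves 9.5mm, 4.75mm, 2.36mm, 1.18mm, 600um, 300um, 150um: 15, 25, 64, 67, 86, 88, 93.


FM = sum(cumulative % retained) / 100
= 438 / 100
= 4.38

4.38


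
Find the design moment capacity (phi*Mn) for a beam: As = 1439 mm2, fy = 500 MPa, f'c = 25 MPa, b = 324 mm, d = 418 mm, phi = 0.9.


a = As * fy / (0.85 * f'c * b)
= 1439 * 500 / (0.85 * 25 * 324)
= 104.5025 mm
Mn = As * fy * (d - a/2) / 10^6
= 263.1562 kN-m
phi*Mn = 0.9 * 263.1562 = 236.84 kN-m

236.84


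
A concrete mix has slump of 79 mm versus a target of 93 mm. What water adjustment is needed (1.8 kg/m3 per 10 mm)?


Difference = 93 - 79 = 14 mm
Water adjustment = 14 * 1.8 / 10 = 2.5 kg/m3

2.5


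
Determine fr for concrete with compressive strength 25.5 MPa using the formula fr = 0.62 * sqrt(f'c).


fr = 0.62 * sqrt(25.5)
= 3.131 MPa

3.131


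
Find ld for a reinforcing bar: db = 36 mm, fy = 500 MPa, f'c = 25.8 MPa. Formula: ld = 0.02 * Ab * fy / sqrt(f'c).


Ab = pi * 36^2 / 4 = 1017.876 mm2
ld = 0.02 * 1017.876 * 500 / sqrt(25.8)
= 2003.9 mm

2003.9


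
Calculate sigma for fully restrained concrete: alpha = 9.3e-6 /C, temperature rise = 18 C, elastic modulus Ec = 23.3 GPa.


sigma = alpha * dT * Ec
= 9.3e-6 * 18 * 23.3 * 1000
= 3.9 MPa

3.9


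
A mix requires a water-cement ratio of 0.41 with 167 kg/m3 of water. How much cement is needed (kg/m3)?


Cement = water / (w/c)
= 167 / 0.41
= 407.3 kg/m3

407.3


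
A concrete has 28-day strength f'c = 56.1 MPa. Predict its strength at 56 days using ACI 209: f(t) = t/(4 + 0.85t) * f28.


f(56) = 56 / (4 + 0.85 * 56) * 56.1
= 56 / 51.6 * 56.1
= 60.88 MPa

60.88


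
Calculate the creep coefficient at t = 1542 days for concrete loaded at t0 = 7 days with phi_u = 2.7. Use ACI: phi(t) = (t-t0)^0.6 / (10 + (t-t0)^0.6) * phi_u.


dt = 1542 - 7 = 1535
phi = 1535^0.6 / (10 + 1535^0.6) * 2.7
= 2.405

2.405


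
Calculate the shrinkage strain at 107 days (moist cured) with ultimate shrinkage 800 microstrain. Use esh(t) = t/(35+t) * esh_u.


esh(107) = 107 / (35 + 107) * 800
= 107 / 142 * 800
= 602.8 microstrain

602.8


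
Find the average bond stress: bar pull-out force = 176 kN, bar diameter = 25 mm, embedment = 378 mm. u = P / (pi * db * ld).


u = P / (pi * db * ld)
= 176 * 1000 / (pi * 25 * 378)
= 5.928 MPa

5.928


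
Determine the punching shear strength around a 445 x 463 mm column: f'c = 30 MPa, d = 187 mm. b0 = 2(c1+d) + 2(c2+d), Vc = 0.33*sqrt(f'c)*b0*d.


b0 = 2*(445 + 187) + 2*(463 + 187) = 2564 mm
Vc = 0.33 * sqrt(30) * 2564 * 187 / 1000
= 866.63 kN

866.63


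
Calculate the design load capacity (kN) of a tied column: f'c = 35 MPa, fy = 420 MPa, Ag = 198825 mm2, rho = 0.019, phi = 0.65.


Ast = rho * Ag = 0.019 * 198825 = 3777.675 mm2
phi*Pn = 0.65 * 0.80 * (0.85 * 35 * (198825 - 3777.675) + 420 * 3777.675) / 1000
= 3842.43 kN

3842.43


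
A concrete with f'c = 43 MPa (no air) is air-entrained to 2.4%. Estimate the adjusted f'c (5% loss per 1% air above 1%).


Strength loss = (2.4 - 1) * 5 = 7.0%
f'c = 43 * (1 - 7.0/100)
= 39.99 MPa

39.99


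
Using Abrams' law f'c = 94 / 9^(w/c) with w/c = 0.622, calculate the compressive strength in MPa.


f'c = 94 / 9^0.622
= 94 / 3.922
= 23.97 MPa

23.97


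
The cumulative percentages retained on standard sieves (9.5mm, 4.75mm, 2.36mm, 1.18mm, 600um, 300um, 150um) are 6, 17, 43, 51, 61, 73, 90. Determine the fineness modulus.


FM = sum(cumulative % retained) / 100
= 341 / 100
= 3.41

3.41


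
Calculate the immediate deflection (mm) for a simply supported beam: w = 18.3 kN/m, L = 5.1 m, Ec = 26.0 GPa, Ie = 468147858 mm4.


Convert: L = 5.1 m = 5100 mm, Ec = 26.0 GPa = 26000 MPa
delta = 5 * 18.3 * 5100^4 / (384 * 26000 * 468147858)
= 13.24 mm

13.24


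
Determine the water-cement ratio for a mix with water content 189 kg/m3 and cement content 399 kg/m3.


w/c = water / cement
w/c = 189 / 399 = 0.474

0.474


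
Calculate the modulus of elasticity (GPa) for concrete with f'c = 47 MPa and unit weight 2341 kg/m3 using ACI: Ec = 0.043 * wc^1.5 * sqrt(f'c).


Ec = 0.043 * 2341^1.5 * sqrt(47) / 1000
= 33.39 GPa

33.39


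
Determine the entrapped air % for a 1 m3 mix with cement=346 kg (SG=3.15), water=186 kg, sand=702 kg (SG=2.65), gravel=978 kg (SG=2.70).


Vol cement = 346 / (3.15 * 1000) = 0.109841 m3
Vol water = 186 / 1000 = 0.186 m3
Vol sand = 702 / (2.65 * 1000) = 0.264906 m3
Vol gravel = 978 / (2.70 * 1000) = 0.362222 m3
Total solid + water volume = 0.922969 m3
Air = (1 - 0.922969) * 100 = 7.7%

7.7


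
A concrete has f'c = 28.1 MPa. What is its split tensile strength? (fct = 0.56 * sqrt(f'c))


fct = 0.56 * sqrt(28.1)
= 0.56 * 5.301
= 2.969 MPa

2.969


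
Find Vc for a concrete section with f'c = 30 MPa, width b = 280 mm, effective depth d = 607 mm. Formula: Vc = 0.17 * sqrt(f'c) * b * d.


Vc = 0.17 * sqrt(30) * 280 * 607 / 1000
= 158.25 kN

158.25


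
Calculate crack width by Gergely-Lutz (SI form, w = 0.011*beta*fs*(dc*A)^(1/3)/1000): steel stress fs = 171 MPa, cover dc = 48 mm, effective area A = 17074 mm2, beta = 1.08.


w = 0.011 * beta * fs * (dc * A)^(1/3) / 1000
= 0.011 * 1.08 * 171 * (48 * 17074)^(1/3) / 1000
= 0.19 mm

0.19


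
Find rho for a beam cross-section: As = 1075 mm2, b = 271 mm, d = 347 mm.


rho = As / (b * d)
= 1075 / (271 * 347)
= 0.0114

0.0114


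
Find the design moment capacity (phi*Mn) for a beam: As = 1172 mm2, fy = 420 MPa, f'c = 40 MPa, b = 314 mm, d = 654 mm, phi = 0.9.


a = As * fy / (0.85 * f'c * b)
= 1172 * 420 / (0.85 * 40 * 314)
= 46.1072 mm
Mn = As * fy * (d - a/2) / 10^6
= 310.5771 kN-m
phi*Mn = 0.9 * 310.5771 = 279.52 kN-m

279.52


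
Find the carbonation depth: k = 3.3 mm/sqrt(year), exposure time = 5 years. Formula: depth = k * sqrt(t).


depth = k * sqrt(t)
= 3.3 * sqrt(5)
= 7.38 mm

7.38


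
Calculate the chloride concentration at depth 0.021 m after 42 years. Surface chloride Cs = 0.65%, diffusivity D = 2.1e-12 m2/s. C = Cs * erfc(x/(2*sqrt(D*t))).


t_seconds = 42 * 365.25 * 24 * 3600 = 1325419200.0 s
arg = 0.021 / (2 * sqrt(2.1e-12 * 1325419200.0))
= 0.199
erfc(0.199) = 0.7784
C = 0.65 * 0.7784 = 0.5059%

0.5059


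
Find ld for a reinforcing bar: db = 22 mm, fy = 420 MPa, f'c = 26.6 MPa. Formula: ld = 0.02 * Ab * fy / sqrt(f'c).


Ab = pi * 22^2 / 4 = 380.133 mm2
ld = 0.02 * 380.133 * 420 / sqrt(26.6)
= 619.1 mm

619.1


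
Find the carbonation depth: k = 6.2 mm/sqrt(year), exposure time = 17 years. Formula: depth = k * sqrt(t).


depth = k * sqrt(t)
= 6.2 * sqrt(17)
= 25.56 mm

25.56


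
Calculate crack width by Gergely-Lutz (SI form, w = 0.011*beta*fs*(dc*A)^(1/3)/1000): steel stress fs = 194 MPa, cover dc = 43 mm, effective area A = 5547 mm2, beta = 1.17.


w = 0.011 * beta * fs * (dc * A)^(1/3) / 1000
= 0.011 * 1.17 * 194 * (43 * 5547)^(1/3) / 1000
= 0.155 mm

0.155


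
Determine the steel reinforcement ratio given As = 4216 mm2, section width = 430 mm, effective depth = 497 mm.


rho = As / (b * d)
= 4216 / (430 * 497)
= 0.0197

0.0197


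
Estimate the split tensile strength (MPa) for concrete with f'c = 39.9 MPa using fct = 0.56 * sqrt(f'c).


fct = 0.56 * sqrt(39.9)
= 0.56 * 6.317
= 3.537 MPa

3.537


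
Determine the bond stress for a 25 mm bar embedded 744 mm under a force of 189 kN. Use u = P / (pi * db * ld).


u = P / (pi * db * ld)
= 189 * 1000 / (pi * 25 * 744)
= 3.234 MPa

3.234


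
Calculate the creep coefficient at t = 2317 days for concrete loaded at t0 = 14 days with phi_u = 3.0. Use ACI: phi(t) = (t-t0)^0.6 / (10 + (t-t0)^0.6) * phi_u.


dt = 2317 - 14 = 2303
phi = 2303^0.6 / (10 + 2303^0.6) * 3.0
= 2.737

2.737


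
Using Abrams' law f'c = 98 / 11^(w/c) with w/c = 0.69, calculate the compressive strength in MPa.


f'c = 98 / 11^0.69
= 98 / 5.231
= 18.74 MPa

18.74


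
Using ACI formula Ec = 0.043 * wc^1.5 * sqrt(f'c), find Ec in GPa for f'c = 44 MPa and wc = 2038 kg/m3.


Ec = 0.043 * 2038^1.5 * sqrt(44) / 1000
= 26.24 GPa

26.24


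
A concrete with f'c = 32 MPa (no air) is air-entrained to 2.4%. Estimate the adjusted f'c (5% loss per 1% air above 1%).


Strength loss = (2.4 - 1) * 5 = 7.0%
f'c = 32 * (1 - 7.0/100)
= 29.76 MPa

29.76


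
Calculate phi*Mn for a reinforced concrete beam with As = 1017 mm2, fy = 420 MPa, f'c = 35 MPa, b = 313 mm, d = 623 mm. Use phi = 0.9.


a = As * fy / (0.85 * f'c * b)
= 1017 * 420 / (0.85 * 35 * 313)
= 45.8711 mm
Mn = As * fy * (d - a/2) / 10^6
= 256.3115 kN-m
phi*Mn = 0.9 * 256.3115 = 230.68 kN-m

230.68


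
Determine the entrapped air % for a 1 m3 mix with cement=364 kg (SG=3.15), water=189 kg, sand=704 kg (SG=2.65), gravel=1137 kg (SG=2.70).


Vol cement = 364 / (3.15 * 1000) = 0.115556 m3
Vol water = 189 / 1000 = 0.189 m3
Vol sand = 704 / (2.65 * 1000) = 0.26566 m3
Vol gravel = 1137 / (2.70 * 1000) = 0.421111 m3
Total solid + water volume = 0.991327 m3
Air = (1 - 0.991327) * 100 = 0.87%

0.87


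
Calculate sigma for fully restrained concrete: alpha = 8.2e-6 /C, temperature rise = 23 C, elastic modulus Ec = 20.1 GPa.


sigma = alpha * dT * Ec
= 8.2e-6 * 23 * 20.1 * 1000
= 3.791 MPa

3.791


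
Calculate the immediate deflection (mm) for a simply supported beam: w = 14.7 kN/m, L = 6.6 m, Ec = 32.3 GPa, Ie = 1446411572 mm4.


Convert: L = 6.6 m = 6600 mm, Ec = 32.3 GPa = 32300 MPa
delta = 5 * 14.7 * 6600^4 / (384 * 32300 * 1446411572)
= 7.77 mm

7.77


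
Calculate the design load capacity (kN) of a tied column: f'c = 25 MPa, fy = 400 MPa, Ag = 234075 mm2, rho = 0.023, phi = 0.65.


Ast = rho * Ag = 0.023 * 234075 = 5383.725 mm2
phi*Pn = 0.65 * 0.80 * (0.85 * 25 * (234075 - 5383.725) + 400 * 5383.725) / 1000
= 3646.85 kN

3646.85


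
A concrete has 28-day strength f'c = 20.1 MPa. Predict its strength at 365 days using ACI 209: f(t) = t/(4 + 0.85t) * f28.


f(365) = 365 / (4 + 0.85 * 365) * 20.1
= 365 / 314.25 * 20.1
= 23.35 MPa

23.35


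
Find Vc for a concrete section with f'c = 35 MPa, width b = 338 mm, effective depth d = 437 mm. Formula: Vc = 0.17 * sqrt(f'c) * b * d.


Vc = 0.17 * sqrt(35) * 338 * 437 / 1000
= 148.55 kN

148.55


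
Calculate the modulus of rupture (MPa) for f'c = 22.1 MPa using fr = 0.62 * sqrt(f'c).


fr = 0.62 * sqrt(22.1)
= 2.915 MPa

2.915


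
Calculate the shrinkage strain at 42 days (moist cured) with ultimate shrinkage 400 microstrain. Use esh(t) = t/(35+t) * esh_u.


esh(42) = 42 / (35 + 42) * 400
= 42 / 77 * 400
= 218.2 microstrain

218.2


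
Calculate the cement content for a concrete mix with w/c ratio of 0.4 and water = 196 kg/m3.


Cement = water / (w/c)
= 196 / 0.4
= 490.0 kg/m3

490.0


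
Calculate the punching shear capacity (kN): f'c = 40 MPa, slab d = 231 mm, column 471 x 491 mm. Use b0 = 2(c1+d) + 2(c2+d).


b0 = 2*(471 + 231) + 2*(491 + 231) = 2848 mm
Vc = 0.33 * sqrt(40) * 2848 * 231 / 1000
= 1373.08 kN

1373.08


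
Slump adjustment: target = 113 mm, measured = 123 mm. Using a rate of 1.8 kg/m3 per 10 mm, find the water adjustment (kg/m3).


Difference = 113 - 123 = -10 mm
Water adjustment = -10 * 1.8 / 10 = -1.8 kg/m3

-1.8


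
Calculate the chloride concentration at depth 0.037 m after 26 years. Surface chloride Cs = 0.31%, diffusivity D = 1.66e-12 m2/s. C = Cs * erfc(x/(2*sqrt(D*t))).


t_seconds = 26 * 365.25 * 24 * 3600 = 820497600.0 s
arg = 0.037 / (2 * sqrt(1.66e-12 * 820497600.0))
= 0.5013
erfc(0.5013) = 0.4784
C = 0.31 * 0.4784 = 0.1483%

0.1483


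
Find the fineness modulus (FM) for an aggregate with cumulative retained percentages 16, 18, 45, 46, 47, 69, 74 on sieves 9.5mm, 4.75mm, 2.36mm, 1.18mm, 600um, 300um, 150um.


FM = sum(cumulative % retained) / 100
= 315 / 100
= 3.15

3.15


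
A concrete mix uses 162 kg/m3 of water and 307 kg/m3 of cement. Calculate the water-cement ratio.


w/c = water / cement
w/c = 162 / 307 = 0.528

0.528


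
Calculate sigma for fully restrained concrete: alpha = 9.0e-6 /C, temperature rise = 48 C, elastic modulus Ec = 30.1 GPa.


sigma = alpha * dT * Ec
= 9.0e-6 * 48 * 30.1 * 1000
= 13.003 MPa

13.003


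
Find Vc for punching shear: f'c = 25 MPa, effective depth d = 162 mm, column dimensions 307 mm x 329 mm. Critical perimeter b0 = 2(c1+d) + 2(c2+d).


b0 = 2*(307 + 162) + 2*(329 + 162) = 1920 mm
Vc = 0.33 * sqrt(25) * 1920 * 162 / 1000
= 513.22 kN

513.22


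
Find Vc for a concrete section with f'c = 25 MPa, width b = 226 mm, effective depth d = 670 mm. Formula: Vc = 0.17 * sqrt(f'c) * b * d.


Vc = 0.17 * sqrt(25) * 226 * 670 / 1000
= 128.71 kN

128.71


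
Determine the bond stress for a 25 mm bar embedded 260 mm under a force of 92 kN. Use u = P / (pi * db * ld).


u = P / (pi * db * ld)
= 92 * 1000 / (pi * 25 * 260)
= 4.505 MPa

4.505


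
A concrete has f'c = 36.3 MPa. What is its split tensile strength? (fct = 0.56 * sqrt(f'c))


fct = 0.56 * sqrt(36.3)
= 0.56 * 6.025
= 3.374 MPa

3.374


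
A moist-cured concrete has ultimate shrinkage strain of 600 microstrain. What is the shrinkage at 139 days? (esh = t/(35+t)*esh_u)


esh(139) = 139 / (35 + 139) * 600
= 139 / 174 * 600
= 479.3 microstrain

479.3


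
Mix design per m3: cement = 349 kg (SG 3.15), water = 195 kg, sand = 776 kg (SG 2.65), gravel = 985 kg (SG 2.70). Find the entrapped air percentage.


Vol cement = 349 / (3.15 * 1000) = 0.110794 m3
Vol water = 195 / 1000 = 0.195 m3
Vol sand = 776 / (2.65 * 1000) = 0.29283 m3
Vol gravel = 985 / (2.70 * 1000) = 0.364815 m3
Total solid + water volume = 0.963439 m3
Air = (1 - 0.963439) * 100 = 3.66%

3.66


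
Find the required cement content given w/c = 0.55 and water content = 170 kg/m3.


Cement = water / (w/c)
= 170 / 0.55
= 309.1 kg/m3

309.1


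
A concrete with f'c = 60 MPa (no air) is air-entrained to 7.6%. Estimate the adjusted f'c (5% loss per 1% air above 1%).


Strength loss = (7.6 - 1) * 5 = 33.0%
f'c = 60 * (1 - 33.0/100)
= 40.2 MPa

40.2


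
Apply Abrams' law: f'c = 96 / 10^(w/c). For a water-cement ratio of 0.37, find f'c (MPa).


f'c = 96 / 10^0.37
= 96 / 2.344
= 40.95 MPa

40.95


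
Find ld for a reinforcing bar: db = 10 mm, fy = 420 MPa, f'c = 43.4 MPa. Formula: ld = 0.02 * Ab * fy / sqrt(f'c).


Ab = pi * 10^2 / 4 = 78.54 mm2
ld = 0.02 * 78.54 * 420 / sqrt(43.4)
= 100.1 mm

100.1


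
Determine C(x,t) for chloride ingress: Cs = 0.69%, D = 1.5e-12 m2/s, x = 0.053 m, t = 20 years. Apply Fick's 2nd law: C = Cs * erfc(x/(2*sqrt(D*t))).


t_seconds = 20 * 365.25 * 24 * 3600 = 631152000.0 s
arg = 0.053 / (2 * sqrt(1.5e-12 * 631152000.0))
= 0.8613
erfc(0.8613) = 0.2232
C = 0.69 * 0.2232 = 0.154%

0.154


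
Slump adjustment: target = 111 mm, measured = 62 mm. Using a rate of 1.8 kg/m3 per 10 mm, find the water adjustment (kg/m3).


Difference = 111 - 62 = 49 mm
Water adjustment = 49 * 1.8 / 10 = 8.8 kg/m3

8.8


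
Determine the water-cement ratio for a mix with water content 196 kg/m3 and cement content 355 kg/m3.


w/c = water / cement
w/c = 196 / 355 = 0.552

0.552


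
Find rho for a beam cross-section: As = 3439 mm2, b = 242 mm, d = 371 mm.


rho = As / (b * d)
= 3439 / (242 * 371)
= 0.0383

0.0383


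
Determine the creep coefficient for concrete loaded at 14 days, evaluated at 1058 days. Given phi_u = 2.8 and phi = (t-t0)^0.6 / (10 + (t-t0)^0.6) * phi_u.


dt = 1058 - 14 = 1044
phi = 1044^0.6 / (10 + 1044^0.6) * 2.8
= 2.425

2.425


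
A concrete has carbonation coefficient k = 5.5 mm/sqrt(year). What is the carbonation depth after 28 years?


depth = k * sqrt(t)
= 5.5 * sqrt(28)
= 29.1 mm

29.1


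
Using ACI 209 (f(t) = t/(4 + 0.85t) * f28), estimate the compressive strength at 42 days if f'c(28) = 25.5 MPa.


f(42) = 42 / (4 + 0.85 * 42) * 25.5
= 42 / 39.7 * 25.5
= 26.98 MPa

26.98


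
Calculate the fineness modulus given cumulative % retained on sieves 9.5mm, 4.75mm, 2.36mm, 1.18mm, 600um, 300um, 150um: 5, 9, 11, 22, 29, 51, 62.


FM = sum(cumulative % retained) / 100
= 189 / 100
= 1.89

1.89


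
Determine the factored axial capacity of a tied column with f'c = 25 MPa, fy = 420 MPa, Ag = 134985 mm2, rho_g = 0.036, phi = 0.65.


Ast = rho * Ag = 0.036 * 134985 = 4859.46 mm2
phi*Pn = 0.65 * 0.80 * (0.85 * 25 * (134985 - 4859.46) + 420 * 4859.46) / 1000
= 2499.19 kN

2499.19


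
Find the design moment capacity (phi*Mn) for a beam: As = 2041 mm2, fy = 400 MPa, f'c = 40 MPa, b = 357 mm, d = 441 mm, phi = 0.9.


a = As * fy / (0.85 * f'c * b)
= 2041 * 400 / (0.85 * 40 * 357)
= 67.2598 mm
Mn = As * fy * (d - a/2) / 10^6
= 332.5769 kN-m
phi*Mn = 0.9 * 332.5769 = 299.32 kN-m

299.32


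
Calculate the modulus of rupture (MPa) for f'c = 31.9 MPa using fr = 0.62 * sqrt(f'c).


fr = 0.62 * sqrt(31.9)
= 3.502 MPa

3.502


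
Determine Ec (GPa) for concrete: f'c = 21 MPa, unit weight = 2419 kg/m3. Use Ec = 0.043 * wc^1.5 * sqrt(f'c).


Ec = 0.043 * 2419^1.5 * sqrt(21) / 1000
= 23.44 GPa

23.44


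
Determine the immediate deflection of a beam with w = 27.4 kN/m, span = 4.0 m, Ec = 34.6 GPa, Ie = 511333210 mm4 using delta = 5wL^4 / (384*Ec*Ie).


Convert: L = 4.0 m = 4000 mm, Ec = 34.6 GPa = 34600 MPa
delta = 5 * 27.4 * 4000^4 / (384 * 34600 * 511333210)
= 5.16 mm

5.16


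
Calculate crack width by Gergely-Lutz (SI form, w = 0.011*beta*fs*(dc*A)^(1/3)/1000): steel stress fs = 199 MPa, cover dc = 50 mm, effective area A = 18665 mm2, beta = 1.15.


w = 0.011 * beta * fs * (dc * A)^(1/3) / 1000
= 0.011 * 1.15 * 199 * (50 * 18665)^(1/3) / 1000
= 0.246 mm

0.246


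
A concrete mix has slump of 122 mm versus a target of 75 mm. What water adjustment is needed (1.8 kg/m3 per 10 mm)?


Difference = 75 - 122 = -47 mm
Water adjustment = -47 * 1.8 / 10 = -8.5 kg/m3

-8.5


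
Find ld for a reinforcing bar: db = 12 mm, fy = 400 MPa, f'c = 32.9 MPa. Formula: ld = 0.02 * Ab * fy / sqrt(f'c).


Ab = pi * 12^2 / 4 = 113.097 mm2
ld = 0.02 * 113.097 * 400 / sqrt(32.9)
= 157.7 mm

157.7


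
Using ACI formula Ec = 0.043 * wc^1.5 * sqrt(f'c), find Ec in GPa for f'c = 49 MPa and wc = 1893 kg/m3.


Ec = 0.043 * 1893^1.5 * sqrt(49) / 1000
= 24.79 GPa

24.79


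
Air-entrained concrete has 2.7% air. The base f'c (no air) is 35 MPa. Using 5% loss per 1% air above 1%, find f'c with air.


Strength loss = (2.7 - 1) * 5 = 8.5%
f'c = 35 * (1 - 8.5/100)
= 32.02 MPa

32.02


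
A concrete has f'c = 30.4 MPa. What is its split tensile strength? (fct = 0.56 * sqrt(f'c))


fct = 0.56 * sqrt(30.4)
= 0.56 * 5.514
= 3.088 MPa

3.088


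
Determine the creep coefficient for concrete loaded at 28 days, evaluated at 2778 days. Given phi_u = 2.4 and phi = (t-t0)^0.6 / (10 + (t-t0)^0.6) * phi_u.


dt = 2778 - 28 = 2750
phi = 2750^0.6 / (10 + 2750^0.6) * 2.4
= 2.209

2.209


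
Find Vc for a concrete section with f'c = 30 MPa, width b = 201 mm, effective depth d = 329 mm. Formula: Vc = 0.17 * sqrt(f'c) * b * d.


Vc = 0.17 * sqrt(30) * 201 * 329 / 1000
= 61.57 kN

61.57


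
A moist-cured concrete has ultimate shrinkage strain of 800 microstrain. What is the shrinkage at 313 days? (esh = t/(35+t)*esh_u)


esh(313) = 313 / (35 + 313) * 800
= 313 / 348 * 800
= 719.5 microstrain

719.5


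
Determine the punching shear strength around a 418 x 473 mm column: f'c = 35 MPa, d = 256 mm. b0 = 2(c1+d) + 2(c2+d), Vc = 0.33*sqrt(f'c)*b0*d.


b0 = 2*(418 + 256) + 2*(473 + 256) = 2806 mm
Vc = 0.33 * sqrt(35) * 2806 * 256 / 1000
= 1402.41 kN

1402.41


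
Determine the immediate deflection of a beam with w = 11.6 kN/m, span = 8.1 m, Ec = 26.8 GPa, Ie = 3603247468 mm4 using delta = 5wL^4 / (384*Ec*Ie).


Convert: L = 8.1 m = 8100 mm, Ec = 26.8 GPa = 26800 MPa
delta = 5 * 11.6 * 8100^4 / (384 * 26800 * 3603247468)
= 6.73 mm

6.73


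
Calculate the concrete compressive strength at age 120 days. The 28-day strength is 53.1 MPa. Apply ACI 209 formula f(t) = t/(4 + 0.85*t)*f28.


f(120) = 120 / (4 + 0.85 * 120) * 53.1
= 120 / 106.0 * 53.1
= 60.11 MPa

60.11


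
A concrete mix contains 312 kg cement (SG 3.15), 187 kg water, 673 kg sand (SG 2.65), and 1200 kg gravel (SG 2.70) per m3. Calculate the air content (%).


Vol cement = 312 / (3.15 * 1000) = 0.099048 m3
Vol water = 187 / 1000 = 0.187 m3
Vol sand = 673 / (2.65 * 1000) = 0.253962 m3
Vol gravel = 1200 / (2.70 * 1000) = 0.444444 m3
Total solid + water volume = 0.984454 m3
Air = (1 - 0.984454) * 100 = 1.55%

1.55


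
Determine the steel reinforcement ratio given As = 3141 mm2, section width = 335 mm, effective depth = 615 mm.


rho = As / (b * d)
= 3141 / (335 * 615)
= 0.0152

0.0152


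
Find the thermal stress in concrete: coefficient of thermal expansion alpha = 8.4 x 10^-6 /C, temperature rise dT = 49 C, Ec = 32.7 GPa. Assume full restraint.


sigma = alpha * dT * Ec
= 8.4e-6 * 49 * 32.7 * 1000
= 13.459 MPa

13.459


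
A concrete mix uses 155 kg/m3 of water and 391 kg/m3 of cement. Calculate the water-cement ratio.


w/c = water / cement
w/c = 155 / 391 = 0.396

0.396


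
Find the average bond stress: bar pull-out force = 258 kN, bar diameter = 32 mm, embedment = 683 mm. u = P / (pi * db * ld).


u = P / (pi * db * ld)
= 258 * 1000 / (pi * 32 * 683)
= 3.758 MPa

3.758


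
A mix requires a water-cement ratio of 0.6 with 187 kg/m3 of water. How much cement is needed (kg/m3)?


Cement = water / (w/c)
= 187 / 0.6
= 311.7 kg/m3

311.7


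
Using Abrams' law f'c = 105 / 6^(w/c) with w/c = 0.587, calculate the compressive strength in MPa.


f'c = 105 / 6^0.587
= 105 / 2.863
= 36.68 MPa

36.68


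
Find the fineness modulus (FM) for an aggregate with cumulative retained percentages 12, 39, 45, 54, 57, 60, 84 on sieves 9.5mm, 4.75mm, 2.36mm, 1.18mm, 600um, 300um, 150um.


FM = sum(cumulative % retained) / 100
= 351 / 100
= 3.51

3.51


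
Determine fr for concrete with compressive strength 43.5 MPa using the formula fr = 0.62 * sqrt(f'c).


fr = 0.62 * sqrt(43.5)
= 4.089 MPa

4.089


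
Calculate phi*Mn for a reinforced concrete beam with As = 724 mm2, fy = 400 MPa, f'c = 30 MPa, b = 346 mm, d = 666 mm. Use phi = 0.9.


a = As * fy / (0.85 * f'c * b)
= 724 * 400 / (0.85 * 30 * 346)
= 32.8233 mm
Mn = As * fy * (d - a/2) / 10^6
= 188.1208 kN-m
phi*Mn = 0.9 * 188.1208 = 169.31 kN-m

169.31


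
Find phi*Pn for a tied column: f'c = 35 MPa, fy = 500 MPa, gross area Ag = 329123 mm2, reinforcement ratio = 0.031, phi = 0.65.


Ast = rho * Ag = 0.031 * 329123 = 10202.813 mm2
phi*Pn = 0.65 * 0.80 * (0.85 * 35 * (329123 - 10202.813) + 500 * 10202.813) / 1000
= 7586.43 kN

7586.43


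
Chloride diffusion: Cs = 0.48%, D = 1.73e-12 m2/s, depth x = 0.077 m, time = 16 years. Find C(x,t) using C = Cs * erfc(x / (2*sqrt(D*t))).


t_seconds = 16 * 365.25 * 24 * 3600 = 504921600.0 s
arg = 0.077 / (2 * sqrt(1.73e-12 * 504921600.0))
= 1.3026
erfc(1.3026) = 0.0654
C = 0.48 * 0.0654 = 0.0314%

0.0314


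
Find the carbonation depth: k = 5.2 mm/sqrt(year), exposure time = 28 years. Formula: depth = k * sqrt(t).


depth = k * sqrt(t)
= 5.2 * sqrt(28)
= 27.52 mm

27.52


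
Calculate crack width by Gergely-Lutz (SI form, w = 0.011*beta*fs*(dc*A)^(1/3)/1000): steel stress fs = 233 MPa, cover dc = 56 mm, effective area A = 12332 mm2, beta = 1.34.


w = 0.011 * beta * fs * (dc * A)^(1/3) / 1000
= 0.011 * 1.34 * 233 * (56 * 12332)^(1/3) / 1000
= 0.304 mm

0.304


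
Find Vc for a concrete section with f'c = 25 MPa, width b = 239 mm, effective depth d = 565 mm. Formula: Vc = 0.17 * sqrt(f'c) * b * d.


Vc = 0.17 * sqrt(25) * 239 * 565 / 1000
= 114.78 kN

114.78


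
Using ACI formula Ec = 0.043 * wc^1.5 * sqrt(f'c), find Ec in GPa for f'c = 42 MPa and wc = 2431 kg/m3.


Ec = 0.043 * 2431^1.5 * sqrt(42) / 1000
= 33.4 GPa

33.4


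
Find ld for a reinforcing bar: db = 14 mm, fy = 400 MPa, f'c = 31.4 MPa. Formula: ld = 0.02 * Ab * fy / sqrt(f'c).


Ab = pi * 14^2 / 4 = 153.938 mm2
ld = 0.02 * 153.938 * 400 / sqrt(31.4)
= 219.8 mm

219.8


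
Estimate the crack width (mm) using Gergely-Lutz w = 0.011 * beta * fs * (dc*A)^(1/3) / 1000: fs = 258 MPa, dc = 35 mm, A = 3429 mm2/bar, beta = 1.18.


w = 0.011 * beta * fs * (dc * A)^(1/3) / 1000
= 0.011 * 1.18 * 258 * (35 * 3429)^(1/3) / 1000
= 0.165 mm

0.165


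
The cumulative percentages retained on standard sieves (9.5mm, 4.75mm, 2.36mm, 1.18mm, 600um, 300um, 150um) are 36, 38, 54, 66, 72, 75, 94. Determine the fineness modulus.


FM = sum(cumulative % retained) / 100
= 435 / 100
= 4.35

4.35


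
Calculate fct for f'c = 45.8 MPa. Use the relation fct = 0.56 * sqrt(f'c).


fct = 0.56 * sqrt(45.8)
= 0.56 * 6.768
= 3.79 MPa

3.79


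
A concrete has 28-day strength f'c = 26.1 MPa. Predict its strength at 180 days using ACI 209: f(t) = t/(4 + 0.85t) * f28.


f(180) = 180 / (4 + 0.85 * 180) * 26.1
= 180 / 157.0 * 26.1
= 29.92 MPa

29.92


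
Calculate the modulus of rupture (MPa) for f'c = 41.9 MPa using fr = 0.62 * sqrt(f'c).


fr = 0.62 * sqrt(41.9)
= 4.013 MPa

4.013


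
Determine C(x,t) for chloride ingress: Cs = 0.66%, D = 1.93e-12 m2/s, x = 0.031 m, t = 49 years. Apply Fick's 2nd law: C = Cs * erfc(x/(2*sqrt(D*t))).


t_seconds = 49 * 365.25 * 24 * 3600 = 1546322400.0 s
arg = 0.031 / (2 * sqrt(1.93e-12 * 1546322400.0))
= 0.2837
erfc(0.2837) = 0.6882
C = 0.66 * 0.6882 = 0.4542%

0.4542


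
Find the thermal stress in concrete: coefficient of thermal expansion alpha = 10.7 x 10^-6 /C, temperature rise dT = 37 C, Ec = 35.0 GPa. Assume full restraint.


sigma = alpha * dT * Ec
= 10.7e-6 * 37 * 35.0 * 1000
= 13.856 MPa

13.856


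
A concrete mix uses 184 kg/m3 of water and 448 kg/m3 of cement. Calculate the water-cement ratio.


w/c = water / cement
w/c = 184 / 448 = 0.411

0.411


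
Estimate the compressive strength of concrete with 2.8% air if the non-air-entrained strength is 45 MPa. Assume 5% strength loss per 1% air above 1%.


Strength loss = (2.8 - 1) * 5 = 9.0%
f'c = 45 * (1 - 9.0/100)
= 40.95 MPa

40.95


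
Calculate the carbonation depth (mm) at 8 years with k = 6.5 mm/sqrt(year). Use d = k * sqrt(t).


depth = k * sqrt(t)
= 6.5 * sqrt(8)
= 18.38 mm

18.38


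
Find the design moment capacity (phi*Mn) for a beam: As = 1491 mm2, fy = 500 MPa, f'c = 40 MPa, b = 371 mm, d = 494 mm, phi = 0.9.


a = As * fy / (0.85 * f'c * b)
= 1491 * 500 / (0.85 * 40 * 371)
= 59.101 mm
Mn = As * fy * (d - a/2) / 10^6
= 346.2471 kN-m
phi*Mn = 0.9 * 346.2471 = 311.62 kN-m

311.62


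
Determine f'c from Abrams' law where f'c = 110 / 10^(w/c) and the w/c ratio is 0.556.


f'c = 110 / 10^0.556
= 110 / 3.597
= 30.58 MPa

30.58


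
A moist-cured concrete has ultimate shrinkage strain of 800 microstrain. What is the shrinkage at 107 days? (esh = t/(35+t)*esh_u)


esh(107) = 107 / (35 + 107) * 800
= 107 / 142 * 800
= 602.8 microstrain

602.8


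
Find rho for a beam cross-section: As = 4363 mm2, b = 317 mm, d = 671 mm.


rho = As / (b * d)
= 4363 / (317 * 671)
= 0.0205

0.0205


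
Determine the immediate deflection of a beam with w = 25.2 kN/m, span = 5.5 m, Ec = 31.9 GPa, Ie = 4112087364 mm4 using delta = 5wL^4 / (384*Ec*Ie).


Convert: L = 5.5 m = 5500 mm, Ec = 31.9 GPa = 31900 MPa
delta = 5 * 25.2 * 5500^4 / (384 * 31900 * 4112087364)
= 2.29 mm

2.29


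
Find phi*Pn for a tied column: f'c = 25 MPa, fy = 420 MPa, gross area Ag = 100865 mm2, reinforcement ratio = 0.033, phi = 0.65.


Ast = rho * Ag = 0.033 * 100865 = 3328.545 mm2
phi*Pn = 0.65 * 0.80 * (0.85 * 25 * (100865 - 3328.545) + 420 * 3328.545) / 1000
= 1804.73 kN

1804.73


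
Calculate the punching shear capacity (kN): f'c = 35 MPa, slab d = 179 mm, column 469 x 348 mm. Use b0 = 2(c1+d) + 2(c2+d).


b0 = 2*(469 + 179) + 2*(348 + 179) = 2350 mm
Vc = 0.33 * sqrt(35) * 2350 * 179 / 1000
= 821.24 kN

821.24


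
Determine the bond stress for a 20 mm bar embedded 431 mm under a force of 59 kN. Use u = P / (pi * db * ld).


u = P / (pi * db * ld)
= 59 * 1000 / (pi * 20 * 431)
= 2.179 MPa

2.179


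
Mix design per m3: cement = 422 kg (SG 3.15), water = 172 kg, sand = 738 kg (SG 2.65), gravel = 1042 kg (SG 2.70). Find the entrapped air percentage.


Vol cement = 422 / (3.15 * 1000) = 0.133968 m3
Vol water = 172 / 1000 = 0.172 m3
Vol sand = 738 / (2.65 * 1000) = 0.278491 m3
Vol gravel = 1042 / (2.70 * 1000) = 0.385926 m3
Total solid + water volume = 0.970385 m3
Air = (1 - 0.970385) * 100 = 2.96%

2.96


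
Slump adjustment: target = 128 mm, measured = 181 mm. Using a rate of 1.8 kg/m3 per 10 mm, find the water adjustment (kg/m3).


Difference = 128 - 181 = -53 mm
Water adjustment = -53 * 1.8 / 10 = -9.5 kg/m3

-9.5


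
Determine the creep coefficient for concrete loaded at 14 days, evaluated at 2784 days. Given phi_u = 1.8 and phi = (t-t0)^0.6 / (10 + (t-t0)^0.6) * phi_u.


dt = 2784 - 14 = 2770
phi = 2770^0.6 / (10 + 2770^0.6) * 1.8
= 1.657

1.657


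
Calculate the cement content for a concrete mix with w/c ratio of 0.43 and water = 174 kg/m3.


Cement = water / (w/c)
= 174 / 0.43
= 404.7 kg/m3

404.7


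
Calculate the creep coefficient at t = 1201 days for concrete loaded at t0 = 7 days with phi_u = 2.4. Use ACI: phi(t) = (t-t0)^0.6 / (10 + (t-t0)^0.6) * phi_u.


dt = 1201 - 7 = 1194
phi = 1194^0.6 / (10 + 1194^0.6) * 2.4
= 2.101

2.101


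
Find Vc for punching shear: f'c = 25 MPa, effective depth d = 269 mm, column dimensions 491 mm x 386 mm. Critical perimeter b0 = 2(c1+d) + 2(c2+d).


b0 = 2*(491 + 269) + 2*(386 + 269) = 2830 mm
Vc = 0.33 * sqrt(25) * 2830 * 269 / 1000
= 1256.1 kN

1256.1


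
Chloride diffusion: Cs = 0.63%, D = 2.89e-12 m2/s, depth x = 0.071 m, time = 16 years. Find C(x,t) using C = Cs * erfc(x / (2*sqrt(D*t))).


t_seconds = 16 * 365.25 * 24 * 3600 = 504921600.0 s
arg = 0.071 / (2 * sqrt(2.89e-12 * 504921600.0))
= 0.9293
erfc(0.9293) = 0.1888
C = 0.63 * 0.1888 = 0.1189%

0.1189


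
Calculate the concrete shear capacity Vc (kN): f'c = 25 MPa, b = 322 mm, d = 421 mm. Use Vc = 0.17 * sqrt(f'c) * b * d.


Vc = 0.17 * sqrt(25) * 322 * 421 / 1000
= 115.23 kN

115.23


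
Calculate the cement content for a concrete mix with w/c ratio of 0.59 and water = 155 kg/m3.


Cement = water / (w/c)
= 155 / 0.59
= 262.7 kg/m3

262.7


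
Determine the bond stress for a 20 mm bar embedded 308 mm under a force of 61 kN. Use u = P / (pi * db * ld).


u = P / (pi * db * ld)
= 61 * 1000 / (pi * 20 * 308)
= 3.152 MPa

3.152


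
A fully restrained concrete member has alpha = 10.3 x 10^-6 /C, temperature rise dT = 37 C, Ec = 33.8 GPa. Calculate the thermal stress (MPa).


sigma = alpha * dT * Ec
= 10.3e-6 * 37 * 33.8 * 1000
= 12.881 MPa

12.881


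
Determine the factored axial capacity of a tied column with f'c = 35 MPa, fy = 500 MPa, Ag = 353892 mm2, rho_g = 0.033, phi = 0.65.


Ast = rho * Ag = 0.033 * 353892 = 11678.436 mm2
phi*Pn = 0.65 * 0.80 * (0.85 * 35 * (353892 - 11678.436) + 500 * 11678.436) / 1000
= 8330.44 kN

8330.44


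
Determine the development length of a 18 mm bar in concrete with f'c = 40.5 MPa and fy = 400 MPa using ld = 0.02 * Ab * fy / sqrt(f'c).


Ab = pi * 18^2 / 4 = 254.469 mm2
ld = 0.02 * 254.469 * 400 / sqrt(40.5)
= 319.9 mm

319.9


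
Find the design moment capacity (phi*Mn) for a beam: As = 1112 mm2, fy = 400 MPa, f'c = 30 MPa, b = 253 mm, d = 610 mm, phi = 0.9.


a = As * fy / (0.85 * f'c * b)
= 1112 * 400 / (0.85 * 30 * 253)
= 68.9452 mm
Mn = As * fy * (d - a/2) / 10^6
= 255.9946 kN-m
phi*Mn = 0.9 * 255.9946 = 230.4 kN-m

230.4


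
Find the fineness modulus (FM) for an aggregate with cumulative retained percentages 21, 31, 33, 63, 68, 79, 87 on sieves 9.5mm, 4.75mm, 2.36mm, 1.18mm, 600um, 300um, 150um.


FM = sum(cumulative % retained) / 100
= 382 / 100
= 3.82

3.82


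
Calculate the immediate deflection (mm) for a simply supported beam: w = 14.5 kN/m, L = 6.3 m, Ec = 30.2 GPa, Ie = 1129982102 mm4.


Convert: L = 6.3 m = 6300 mm, Ec = 30.2 GPa = 30200 MPa
delta = 5 * 14.5 * 6300^4 / (384 * 30200 * 1129982102)
= 8.72 mm

8.72


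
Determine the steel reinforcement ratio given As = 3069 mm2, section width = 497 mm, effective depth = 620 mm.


rho = As / (b * d)
= 3069 / (497 * 620)
= 0.01

0.01


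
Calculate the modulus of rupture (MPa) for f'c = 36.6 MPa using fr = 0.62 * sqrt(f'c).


fr = 0.62 * sqrt(36.6)
= 3.751 MPa

3.751


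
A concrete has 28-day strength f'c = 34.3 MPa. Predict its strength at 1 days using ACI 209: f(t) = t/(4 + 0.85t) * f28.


f(1) = 1 / (4 + 0.85 * 1) * 34.3
= 1 / 4.85 * 34.3
= 7.07 MPa

7.07


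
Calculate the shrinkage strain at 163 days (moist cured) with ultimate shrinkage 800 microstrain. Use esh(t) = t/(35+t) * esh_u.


esh(163) = 163 / (35 + 163) * 800
= 163 / 198 * 800
= 658.6 microstrain

658.6


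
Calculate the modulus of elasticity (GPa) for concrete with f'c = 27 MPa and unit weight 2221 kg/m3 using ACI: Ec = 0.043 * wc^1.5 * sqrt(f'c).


Ec = 0.043 * 2221^1.5 * sqrt(27) / 1000
= 23.39 GPa

23.39


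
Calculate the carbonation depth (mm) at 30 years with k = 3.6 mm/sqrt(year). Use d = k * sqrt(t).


depth = k * sqrt(t)
= 3.6 * sqrt(30)
= 19.72 mm

19.72


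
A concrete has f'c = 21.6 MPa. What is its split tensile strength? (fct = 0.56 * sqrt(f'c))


fct = 0.56 * sqrt(21.6)
= 0.56 * 4.648
= 2.603 MPa

2.603


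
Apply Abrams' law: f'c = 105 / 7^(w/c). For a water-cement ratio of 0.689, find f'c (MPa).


f'c = 105 / 7^0.689
= 105 / 3.822
= 27.47 MPa

27.47


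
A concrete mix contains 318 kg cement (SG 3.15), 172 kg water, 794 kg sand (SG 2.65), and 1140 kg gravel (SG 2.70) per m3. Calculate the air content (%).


Vol cement = 318 / (3.15 * 1000) = 0.100952 m3
Vol water = 172 / 1000 = 0.172 m3
Vol sand = 794 / (2.65 * 1000) = 0.299623 m3
Vol gravel = 1140 / (2.70 * 1000) = 0.422222 m3
Total solid + water volume = 0.994797 m3
Air = (1 - 0.994797) * 100 = 0.52%

0.52


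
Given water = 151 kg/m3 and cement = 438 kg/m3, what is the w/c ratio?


w/c = water / cement
w/c = 151 / 438 = 0.345

0.345


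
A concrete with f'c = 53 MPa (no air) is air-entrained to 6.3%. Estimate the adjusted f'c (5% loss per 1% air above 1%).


Strength loss = (6.3 - 1) * 5 = 26.5%
f'c = 53 * (1 - 26.5/100)
= 38.95 MPa

38.95


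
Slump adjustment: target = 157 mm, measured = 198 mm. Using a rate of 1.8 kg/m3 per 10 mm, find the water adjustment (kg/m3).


Difference = 157 - 198 = -41 mm
Water adjustment = -41 * 1.8 / 10 = -7.4 kg/m3

-7.4


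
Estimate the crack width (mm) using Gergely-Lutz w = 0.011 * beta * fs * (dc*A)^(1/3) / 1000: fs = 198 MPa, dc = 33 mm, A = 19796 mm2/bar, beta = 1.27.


w = 0.011 * beta * fs * (dc * A)^(1/3) / 1000
= 0.011 * 1.27 * 198 * (33 * 19796)^(1/3) / 1000
= 0.24 mm

0.24


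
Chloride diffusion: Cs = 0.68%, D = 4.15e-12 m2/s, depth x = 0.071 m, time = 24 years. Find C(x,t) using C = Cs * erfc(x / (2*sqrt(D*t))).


t_seconds = 24 * 365.25 * 24 * 3600 = 757382400.0 s
arg = 0.071 / (2 * sqrt(4.15e-12 * 757382400.0))
= 0.6332
erfc(0.6332) = 0.3705
C = 0.68 * 0.3705 = 0.252%

0.252


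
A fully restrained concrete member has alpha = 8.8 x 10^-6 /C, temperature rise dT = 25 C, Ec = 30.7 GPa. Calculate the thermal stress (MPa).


sigma = alpha * dT * Ec
= 8.8e-6 * 25 * 30.7 * 1000
= 6.754 MPa

6.754


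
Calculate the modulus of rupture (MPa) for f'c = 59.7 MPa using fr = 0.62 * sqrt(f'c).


fr = 0.62 * sqrt(59.7)
= 4.79 MPa

4.79


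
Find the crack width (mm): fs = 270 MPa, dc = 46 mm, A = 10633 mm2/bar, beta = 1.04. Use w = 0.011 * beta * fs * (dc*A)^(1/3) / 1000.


w = 0.011 * beta * fs * (dc * A)^(1/3) / 1000
= 0.011 * 1.04 * 270 * (46 * 10633)^(1/3) / 1000
= 0.243 mm

0.243


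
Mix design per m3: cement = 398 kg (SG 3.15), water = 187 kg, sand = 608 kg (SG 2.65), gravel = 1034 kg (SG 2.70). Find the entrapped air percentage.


Vol cement = 398 / (3.15 * 1000) = 0.126349 m3
Vol water = 187 / 1000 = 0.187 m3
Vol sand = 608 / (2.65 * 1000) = 0.229434 m3
Vol gravel = 1034 / (2.70 * 1000) = 0.382963 m3
Total solid + water volume = 0.925746 m3
Air = (1 - 0.925746) * 100 = 7.43%

7.43


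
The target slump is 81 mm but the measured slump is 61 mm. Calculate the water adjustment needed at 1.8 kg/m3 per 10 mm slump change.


Difference = 81 - 61 = 20 mm
Water adjustment = 20 * 1.8 / 10 = 3.6 kg/m3

3.6


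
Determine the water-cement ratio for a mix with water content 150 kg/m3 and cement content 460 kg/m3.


w/c = water / cement
w/c = 150 / 460 = 0.326

0.326


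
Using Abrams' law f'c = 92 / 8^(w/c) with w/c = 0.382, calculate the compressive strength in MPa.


f'c = 92 / 8^0.382
= 92 / 2.213
= 41.57 MPa

41.57


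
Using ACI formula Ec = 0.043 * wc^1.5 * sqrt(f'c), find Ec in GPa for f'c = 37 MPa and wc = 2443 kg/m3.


Ec = 0.043 * 2443^1.5 * sqrt(37) / 1000
= 31.58 GPa

31.58


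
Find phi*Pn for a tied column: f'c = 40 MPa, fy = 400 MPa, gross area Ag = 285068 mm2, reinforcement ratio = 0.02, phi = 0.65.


Ast = rho * Ag = 0.02 * 285068 = 5701.36 mm2
phi*Pn = 0.65 * 0.80 * (0.85 * 40 * (285068 - 5701.36) + 400 * 5701.36) / 1000
= 6125.09 kN

6125.09


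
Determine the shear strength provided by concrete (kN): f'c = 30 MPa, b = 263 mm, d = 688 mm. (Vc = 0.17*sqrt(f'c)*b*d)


Vc = 0.17 * sqrt(30) * 263 * 688 / 1000
= 168.48 kN

168.48


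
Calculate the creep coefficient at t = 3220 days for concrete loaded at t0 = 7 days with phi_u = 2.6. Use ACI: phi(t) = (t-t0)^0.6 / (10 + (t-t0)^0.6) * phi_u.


dt = 3220 - 7 = 3213
phi = 3213^0.6 / (10 + 3213^0.6) * 2.6
= 2.41

2.41


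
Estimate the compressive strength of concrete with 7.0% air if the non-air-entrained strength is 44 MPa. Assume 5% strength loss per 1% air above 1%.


Strength loss = (7.0 - 1) * 5 = 30.0%
f'c = 44 * (1 - 30.0/100)
= 30.8 MPa

30.8


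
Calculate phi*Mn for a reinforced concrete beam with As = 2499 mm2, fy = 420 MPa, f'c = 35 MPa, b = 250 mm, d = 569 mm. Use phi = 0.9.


a = As * fy / (0.85 * f'c * b)
= 2499 * 420 / (0.85 * 35 * 250)
= 141.12 mm
Mn = As * fy * (d - a/2) / 10^6
= 523.1527 kN-m
phi*Mn = 0.9 * 523.1527 = 470.84 kN-m

470.84


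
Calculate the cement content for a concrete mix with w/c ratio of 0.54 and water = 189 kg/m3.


Cement = water / (w/c)
= 189 / 0.54
= 350.0 kg/m3

350.0


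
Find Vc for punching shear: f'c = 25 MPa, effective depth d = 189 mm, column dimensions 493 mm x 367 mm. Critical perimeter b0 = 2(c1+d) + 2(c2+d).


b0 = 2*(493 + 189) + 2*(367 + 189) = 2476 mm
Vc = 0.33 * sqrt(25) * 2476 * 189 / 1000
= 772.14 kN

772.14


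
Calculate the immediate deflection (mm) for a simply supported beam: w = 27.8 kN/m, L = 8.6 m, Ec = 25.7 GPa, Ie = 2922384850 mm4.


Convert: L = 8.6 m = 8600 mm, Ec = 25.7 GPa = 25700 MPa
delta = 5 * 27.8 * 8600^4 / (384 * 25700 * 2922384850)
= 26.36 mm

26.36
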